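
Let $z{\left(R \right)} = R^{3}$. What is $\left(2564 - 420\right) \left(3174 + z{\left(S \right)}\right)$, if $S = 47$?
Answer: $229401568$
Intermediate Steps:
$\left(2564 - 420\right) \left(3174 + z{\left(S \right)}\right) = \left(2564 - 420\right) \left(3174 + 47^{3}\right) = 2144 \left(3174 + 103823\right) = 2144 \cdot 106997 = 229401568$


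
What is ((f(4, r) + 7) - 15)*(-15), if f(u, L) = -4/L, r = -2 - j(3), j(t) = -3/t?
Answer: 60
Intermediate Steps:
r = -1 (r = -2 - (-3)/3 = -2 - 1*(-1) = -2 + 1 = -1)
((f(4, r) + 7) - 15)*(-15) = ((-4/(-1) + 7) - 15)*(-15) = ((-4*(-1) + 7) - 15)*(-15) = ((4 + 7) - 15)*(-15) = (11 - 15)*(-15) = -4*(-15) = 60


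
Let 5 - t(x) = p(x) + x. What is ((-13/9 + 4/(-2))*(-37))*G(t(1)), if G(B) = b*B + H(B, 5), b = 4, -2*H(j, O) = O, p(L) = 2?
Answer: 12617/18 ≈ 700.94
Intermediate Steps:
H(j, O) = -O/2
t(x) = 3 - x (t(x) = 5 - (2 + x) = 5 + (-2 - x) = 3 - x)
G(B) = -5/2 + 4*B (G(B) = 4*B - ½*5 = 4*B - 5/2 = -5/2 + 4*B)
((-13/9 + 4/(-2))*(-37))*G(t(1)) = ((-13/9 + 4/(-2))*(-37))*(-5/2 + 4*(3 - 1*1)) = ((-13*⅑ + 4*(-½))*(-37))*(-5/2 + 4*(3 - 1)) = ((-13/9 - 2)*(-37))*(-5/2 + 4*2) = (-31/9*(-37))*(-5/2 + 8) = (1147/9)*(11/2) = 12617/18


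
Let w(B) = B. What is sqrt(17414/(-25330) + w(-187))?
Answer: 3*I*sqrt(3345054470)/12665 ≈ 13.7*I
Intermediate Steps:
sqrt(17414/(-25330) + w(-187)) = sqrt(17414/(-25330) - 187) = sqrt(17414*(-1/25330) - 187) = sqrt(-8707/12665 - 187) = sqrt(-2377062/12665) = 3*I*sqrt(3345054470)/12665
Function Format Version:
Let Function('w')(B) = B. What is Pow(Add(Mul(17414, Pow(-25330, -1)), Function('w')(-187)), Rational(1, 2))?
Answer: Mul(Rational(3, 12665), I, Pow(3345054470, Rational(1, 2))) ≈ Mul(13.700, I)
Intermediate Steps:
Pow(Add(Mul(17414, Pow(-25330, -1)), Function('w')(-187)), Rational(1, 2)) = Pow(Add(Mul(17414, Pow(-25330, -1)), -187), Rational(1, 2)) = Pow(Add(Mul(17414, Rational(-1, 25330)), -187), Rational(1, 2)) = Pow(Add(Rational(-8707, 12665), -187), Rational(1, 2)) = Pow(Rational(-2377062, 12665), Rational(1, 2)) = Mul(Rational(3, 12665), I, Pow(3345054470, Rational(1, 2)))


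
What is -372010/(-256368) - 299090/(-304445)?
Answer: 18993368957/7804995576 ≈ 2.4335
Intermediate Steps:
-372010/(-256368) - 299090/(-304445) = -372010*(-1/256368) - 299090*(-1/304445) = 186005/128184 + 59818/60889 = 18993368957/7804995576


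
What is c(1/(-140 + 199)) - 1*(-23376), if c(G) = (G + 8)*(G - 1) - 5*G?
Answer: 81344127/3481 ≈ 23368.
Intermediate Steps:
c(G) = -5*G + (-1 + G)*(8 + G) (c(G) = (8 + G)*(-1 + G) - 5*G = (-1 + G)*(8 + G) - 5*G = -5*G + (-1 + G)*(8 + G))
c(1/(-140 + 199)) - 1*(-23376) = (-8 + (1/(-140 + 199))**2 + 2/(-140 + 199)) - 1*(-23376) = (-8 + (1/59)**2 + 2/59) + 23376 = (-8 + (1/59)**2 + 2*(1/59)) + 23376 = (-8 + 1/3481 + 2/59) + 23376 = -27729/3481 + 23376 = 81344127/3481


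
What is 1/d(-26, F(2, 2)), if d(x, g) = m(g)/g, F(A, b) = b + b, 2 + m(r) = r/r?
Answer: -4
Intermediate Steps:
m(r) = -1 (m(r) = -2 + r/r = -2 + 1 = -1)
F(A, b) = 2*b
d(x, g) = -1/g
1/d(-26, F(2, 2)) = 1/(-1/(2*2)) = 1/(-1/4) = 1/(-1*¼) = 1/(-¼) = -4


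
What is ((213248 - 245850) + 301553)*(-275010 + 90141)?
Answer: -49720702419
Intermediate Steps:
((213248 - 245850) + 301553)*(-275010 + 90141) = (-32602 + 301553)*(-184869) = 268951*(-184869) = -49720702419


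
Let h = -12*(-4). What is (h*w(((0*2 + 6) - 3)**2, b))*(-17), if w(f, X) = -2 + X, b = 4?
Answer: -1632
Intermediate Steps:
h = 48
(h*w(((0*2 + 6) - 3)**2, b))*(-17) = (48*(-2 + 4))*(-17) = (48*2)*(-17) = 96*(-17) = -1632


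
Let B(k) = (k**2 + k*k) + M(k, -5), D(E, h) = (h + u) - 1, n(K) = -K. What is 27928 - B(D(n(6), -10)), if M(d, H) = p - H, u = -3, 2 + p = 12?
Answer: 27521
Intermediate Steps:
p = 10 (p = -2 + 12 = 10)
M(d, H) = 10 - H
D(E, h) = -4 + h (D(E, h) = (h - 3) - 1 = (-3 + h) - 1 = -4 + h)
B(k) = 15 + 2*k**2 (B(k) = (k**2 + k*k) + (10 - 1*(-5)) = (k**2 + k**2) + (10 + 5) = 2*k**2 + 15 = 15 + 2*k**2)
27928 - B(D(n(6), -10)) = 27928 - (15 + 2*(-4 - 10)**2) = 27928 - (15 + 2*(-14)**2) = 27928 - (15 + 2*196) = 27928 - (15 + 392) = 27928 - 1*407 = 27928 - 407 = 27521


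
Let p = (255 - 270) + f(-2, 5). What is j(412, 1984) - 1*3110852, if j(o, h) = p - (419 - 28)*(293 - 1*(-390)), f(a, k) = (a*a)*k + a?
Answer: -3377902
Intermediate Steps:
f(a, k) = a + k*a² (f(a, k) = a²*k + a = k*a² + a = a + k*a²)
p = 3 (p = (255 - 270) - 2*(1 - 2*5) = -15 - 2*(1 - 10) = -15 - 2*(-9) = -15 + 18 = 3)
j(o, h) = -267050 (j(o, h) = 3 - (419 - 28)*(293 - 1*(-390)) = 3 - 391*(293 + 390) = 3 - 391*683 = 3 - 1*267053 = 3 - 267053 = -267050)
j(412, 1984) - 1*3110852 = -267050 - 1*3110852 = -267050 - 3110852 = -3377902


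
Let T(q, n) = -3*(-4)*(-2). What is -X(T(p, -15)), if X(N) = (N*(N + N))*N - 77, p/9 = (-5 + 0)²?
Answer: 27725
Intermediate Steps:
p = 225 (p = 9*(-5 + 0)² = 9*(-5)² = 9*25 = 225)
T(q, n) = -24 (T(q, n) = 12*(-2) = -24)
X(N) = -77 + 2*N³ (X(N) = (N*(2*N))*N - 77 = (2*N²)*N - 77 = 2*N³ - 77 = -77 + 2*N³)
-X(T(p, -15)) = -(-77 + 2*(-24)³) = -(-77 + 2*(-13824)) = -(-77 - 27648) = -1*(-27725) = 27725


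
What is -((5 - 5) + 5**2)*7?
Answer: -175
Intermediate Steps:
-((5 - 5) + 5**2)*7 = -(0 + 25)*7 = -25*7 = -1*175 = -175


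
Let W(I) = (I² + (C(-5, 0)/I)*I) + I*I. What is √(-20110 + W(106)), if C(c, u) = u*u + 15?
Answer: √2377 ≈ 48.755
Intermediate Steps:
C(c, u) = 15 + u² (C(c, u) = u² + 15 = 15 + u²)
W(I) = 15 + 2*I² (W(I) = (I² + ((15 + 0²)/I)*I) + I*I = (I² + ((15 + 0)/I)*I) + I² = (I² + (15/I)*I) + I² = (I² + 15) + I² = (15 + I²) + I² = 15 + 2*I²)
√(-20110 + W(106)) = √(-20110 + (15 + 2*106²)) = √(-20110 + (15 + 2*11236)) = √(-20110 + (15 + 22472)) = √(-20110 + 22487) = √2377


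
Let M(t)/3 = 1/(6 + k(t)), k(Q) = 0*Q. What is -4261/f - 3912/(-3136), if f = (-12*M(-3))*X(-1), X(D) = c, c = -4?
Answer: -103661/588 ≈ -176.29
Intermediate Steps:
k(Q) = 0
M(t) = 1/2 (M(t) = 3/(6 + 0) = 3/6 = 3*(1/6) = 1/2)
X(D) = -4
f = 24 (f = -12*1/2*(-4) = -6*(-4) = 24)
-4261/f - 3912/(-3136) = -4261/24 - 3912/(-3136) = -4261*1/24 - 3912*(-1/3136) = -4261/24 + 489/392 = -103661/588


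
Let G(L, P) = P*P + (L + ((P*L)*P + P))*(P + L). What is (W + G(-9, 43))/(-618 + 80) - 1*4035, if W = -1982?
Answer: -1606059/538 ≈ -2985.2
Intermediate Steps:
G(L, P) = P**2 + (L + P)*(L + P + L*P**2) (G(L, P) = P**2 + (L + ((L*P)*P + P))*(L + P) = P**2 + (L + (L*P**2 + P))*(L + P) = P**2 + (L + (P + L*P**2))*(L + P) = P**2 + (L + P + L*P**2)*(L + P) = P**2 + (L + P)*(L + P + L*P**2))
(W + G(-9, 43))/(-618 + 80) - 1*4035 = (-1982 + ((-9)**2 + 2*43**2 - 9*43**3 + (-9)**2*43**2 + 2*(-9)*43))/(-618 + 80) - 1*4035 = (-1982 + (81 + 2*1849 - 9*79507 + 81*1849 - 774))/(-538) - 4035 = (-1982 + (81 + 3698 - 715563 + 149769 - 774))*(-1/538) - 4035 = (-1982 - 562789)*(-1/538) - 4035 = -564771*(-1/538) - 4035 = 564771/538 - 4035 = -1606059/538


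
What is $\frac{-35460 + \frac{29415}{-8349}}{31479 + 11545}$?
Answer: $- \frac{98694985}{119735792} \approx -0.82427$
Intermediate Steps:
$\frac{-35460 + \frac{29415}{-8349}}{31479 + 11545} = \frac{-35460 + 29415 \left(- \frac{1}{8349}\right)}{43024} = \left(-35460 - \frac{9805}{2783}\right) \frac{1}{43024} = \left(- \frac{98694985}{2783}\right) \frac{1}{43024} = - \frac{98694985}{119735792}$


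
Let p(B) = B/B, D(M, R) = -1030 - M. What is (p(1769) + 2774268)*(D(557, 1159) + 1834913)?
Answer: 5086139488694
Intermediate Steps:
p(B) = 1
(p(1769) + 2774268)*(D(557, 1159) + 1834913) = (1 + 2774268)*((-1030 - 1*557) + 1834913) = 2774269*((-1030 - 557) + 1834913) = 2774269*(-1587 + 1834913) = 2774269*1833326 = 5086139488694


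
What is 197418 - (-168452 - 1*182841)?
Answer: 548711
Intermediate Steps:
197418 - (-168452 - 1*182841) = 197418 - (-168452 - 182841) = 197418 - 1*(-351293) = 197418 + 351293 = 548711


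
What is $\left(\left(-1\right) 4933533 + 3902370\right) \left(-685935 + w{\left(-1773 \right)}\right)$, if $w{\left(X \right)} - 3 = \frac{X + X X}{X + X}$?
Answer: $708221309334$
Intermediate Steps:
$w{\left(X \right)} = 3 + \frac{X + X^{2}}{2 X}$ ($w{\left(X \right)} = 3 + \frac{X + X X}{X + X} = 3 + \frac{X + X^{2}}{2 X}$)
$\left(\left(-1\right) 4933533 + 3902370\right) \left(-685935 + w{\left(-1773 \right)}\right) = \left(\left(-1\right) 4933533 + 3902370\right) \left(-685935 + \left(\frac{7}{2} + \frac{1}{2} \left(-1773\right)\right)\right) = \left(-4933533 + 3902370\right) \left(-685935 + \left(\frac{7}{2} - \frac{1773}{2}\right)\right) = - 1031163 \left(-685935 - 883\right) = \left(-1031163\right) \left(-686818\right) = 708221309334$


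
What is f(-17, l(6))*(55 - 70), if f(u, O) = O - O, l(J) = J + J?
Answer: 0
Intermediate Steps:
l(J) = 2*J
f(u, O) = 0
f(-17, l(6))*(55 - 70) = 0*(55 - 70) = 0*(-15) = 0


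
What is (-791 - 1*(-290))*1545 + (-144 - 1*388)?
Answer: -774577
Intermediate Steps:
(-791 - 1*(-290))*1545 + (-144 - 1*388) = (-791 + 290)*1545 + (-144 - 388) = -501*1545 - 532 = -774045 - 532 = -774577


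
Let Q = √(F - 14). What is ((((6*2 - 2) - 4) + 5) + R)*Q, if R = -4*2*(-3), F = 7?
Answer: 35*I*√7 ≈ 92.601*I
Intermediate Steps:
Q = I*√7 (Q = √(7 - 14) = √(-7) = I*√7 ≈ 2.6458*I)
R = 24 (R = -8*(-3) = 24)
((((6*2 - 2) - 4) + 5) + R)*Q = ((((6*2 - 2) - 4) + 5) + 24)*(I*√7) = ((((12 - 2) - 4) + 5) + 24)*(I*√7) = (((10 - 4) + 5) + 24)*(I*√7) = ((6 + 5) + 24)*(I*√7) = (11 + 24)*(I*√7) = 35*(I*√7) = 35*I*√7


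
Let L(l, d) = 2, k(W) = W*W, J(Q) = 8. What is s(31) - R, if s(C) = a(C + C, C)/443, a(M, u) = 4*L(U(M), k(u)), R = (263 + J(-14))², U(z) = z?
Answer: -32534355/443 ≈ -73441.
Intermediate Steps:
k(W) = W²
R = 73441 (R = (263 + 8)² = 271² = 73441)
a(M, u) = 8 (a(M, u) = 4*2 = 8)
s(C) = 8/443
s(31) - R = 8/443 - 1*73441 = 8/443 - 73441 = -32534355/443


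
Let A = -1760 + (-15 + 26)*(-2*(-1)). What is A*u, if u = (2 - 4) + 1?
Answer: 1738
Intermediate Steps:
A = -1738 (A = -1760 + 11*2 = -1760 + 22 = -1738)
u = -1 (u = -2 + 1 = -1)
A*u = -1738*(-1) = 1738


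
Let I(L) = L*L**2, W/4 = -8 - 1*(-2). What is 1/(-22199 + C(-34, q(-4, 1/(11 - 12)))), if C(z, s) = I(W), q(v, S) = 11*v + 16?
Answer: -1/36023 ≈ -2.7760e-5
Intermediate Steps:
W = -24 (W = 4*(-8 - 1*(-2)) = 4*(-8 + 2) = 4*(-6) = -24)
q(v, S) = 16 + 11*v
I(L) = L**3
C(z, s) = -13824 (C(z, s) = (-24)**3 = -13824)
1/(-22199 + C(-34, q(-4, 1/(11 - 12)))) = 1/(-22199 - 13824) = 1/(-36023) = -1/36023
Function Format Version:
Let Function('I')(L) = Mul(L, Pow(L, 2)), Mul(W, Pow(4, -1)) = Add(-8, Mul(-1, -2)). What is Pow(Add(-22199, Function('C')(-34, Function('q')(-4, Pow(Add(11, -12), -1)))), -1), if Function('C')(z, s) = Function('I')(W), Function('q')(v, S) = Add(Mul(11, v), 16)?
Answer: Rational(-1, 36023) ≈ -2.7760e-5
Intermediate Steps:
W = -24 (W = Mul(4, Add(-8, Mul(-1, -2))) = Mul(4, Add(-8, 2)) = Mul(4, -6) = -24)
Function('q')(v, S) = Add(16, Mul(11, v))
Function('I')(L) = Pow(L, 3)
Function('C')(z, s) = -13824 (Function('C')(z, s) = Pow(-24, 3) = -13824)
Pow(Add(-22199, Function('C')(-34, Function('q')(-4, Pow(Add(11, -12), -1)))), -1) = Pow(Add(-22199, -13824), -1) = Pow(-36023, -1) = Rational(-1, 36023)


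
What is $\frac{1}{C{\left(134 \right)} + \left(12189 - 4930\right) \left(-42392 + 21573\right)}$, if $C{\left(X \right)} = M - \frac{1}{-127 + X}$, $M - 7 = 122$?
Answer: $- \frac{7}{1057874945} \approx -6.617 \cdot 10^{-9}$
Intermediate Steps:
$M = 129$ ($M = 7 + 122 = 129$)
$C{\left(X \right)} = 129 - \frac{1}{-127 + X}$
$\frac{1}{C{\left(134 \right)} + \left(12189 - 4930\right) \left(-42392 + 21573\right)} = \frac{1}{\frac{-16384 + 129 \cdot 134}{-127 + 134} + \left(12189 - 4930\right) \left(-42392 + 21573\right)} = \frac{1}{\frac{-16384 + 17286}{7} + 7259 \left(-20819\right)} = \frac{1}{\frac{1}{7} \cdot 902 - 151125121} = \frac{1}{\frac{902}{7} - 151125121} = \frac{1}{- \frac{1057874945}{7}} = - \frac{7}{1057874945}$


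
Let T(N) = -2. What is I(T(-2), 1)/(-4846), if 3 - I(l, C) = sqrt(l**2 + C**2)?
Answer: -3/4846 + sqrt(5)/4846 ≈ -0.00015764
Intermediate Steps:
I(l, C) = 3 - sqrt(C**2 + l**2) (I(l, C) = 3 - sqrt(l**2 + C**2) = 3 - sqrt(C**2 + l**2))
I(T(-2), 1)/(-4846) = (3 - sqrt(1**2 + (-2)**2))/(-4846) = (3 - sqrt(1 + 4))*(-1/4846) = (3 - sqrt(5))*(-1/4846) = -3/4846 + sqrt(5)/4846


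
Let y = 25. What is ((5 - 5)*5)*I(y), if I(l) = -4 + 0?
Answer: 0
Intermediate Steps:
I(l) = -4
((5 - 5)*5)*I(y) = ((5 - 5)*5)*(-4) = (0*5)*(-4) = 0*(-4) = 0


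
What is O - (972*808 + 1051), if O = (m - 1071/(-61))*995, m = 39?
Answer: -44539297/61 ≈ -7.3015e+5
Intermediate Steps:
O = 3432750/61 (O = (39 - 1071/(-61))*995 = (39 - 1071*(-1/61))*995 = (39 + 1071/61)*995 = (3450/61)*995 = 3432750/61 ≈ 56275.)
O - (972*808 + 1051) = 3432750/61 - (972*808 + 1051) = 3432750/61 - (785376 + 1051) = 3432750/61 - 1*786427 = 3432750/61 - 786427 = -44539297/61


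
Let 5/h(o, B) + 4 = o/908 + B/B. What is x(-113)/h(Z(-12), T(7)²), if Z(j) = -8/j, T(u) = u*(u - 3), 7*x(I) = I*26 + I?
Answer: 830889/3178 ≈ 261.45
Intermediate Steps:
x(I) = 27*I/7 (x(I) = (I*26 + I)/7 = (26*I + I)/7 = (27*I)/7 = 27*I/7)
T(u) = u*(-3 + u)
h(o, B) = 5/(-3 + o/908) (h(o, B) = 5/(-4 + (o/908 + B/B)) = 5/(-4 + (o*(1/908) + 1)) = 5/(-4 + (o/908 + 1)) = 5/(-4 + (1 + o/908)) = 5/(-3 + o/908))
x(-113)/h(Z(-12), T(7)²) = ((27/7)*(-113))/((4540/(-2724 - 8/(-12)))) = -3051/(7*(4540/(-2724 - 8*(-1/12)))) = -3051/(7*(4540/(-2724 + ⅔))) = -3051/(7*(4540/(-8170/3))) = -3051/(7*(4540*(-3/8170))) = -3051/(7*(-1362/817)) = -3051/7*(-817/1362) = 830889/3178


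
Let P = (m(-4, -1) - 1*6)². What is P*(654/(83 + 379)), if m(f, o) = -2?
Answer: 6976/77 ≈ 90.597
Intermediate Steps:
P = 64 (P = (-2 - 1*6)² = (-2 - 6)² = (-8)² = 64)
P*(654/(83 + 379)) = 64*(654/(83 + 379)) = 64*(654/462) = 64*(654*(1/462)) = 64*(109/77) = 6976/77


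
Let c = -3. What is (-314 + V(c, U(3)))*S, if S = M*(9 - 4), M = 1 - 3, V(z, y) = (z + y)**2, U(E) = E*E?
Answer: 2780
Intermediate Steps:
U(E) = E**2
V(z, y) = (y + z)**2
M = -2
S = -10 (S = -2*(9 - 4) = -2*5 = -10)
(-314 + V(c, U(3)))*S = (-314 + (3**2 - 3)**2)*(-10) = (-314 + (9 - 3)**2)*(-10) = (-314 + 6**2)*(-10) = (-314 + 36)*(-10) = -278*(-10) = 2780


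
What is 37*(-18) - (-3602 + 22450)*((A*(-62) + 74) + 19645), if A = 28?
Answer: -338944250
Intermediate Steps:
37*(-18) - (-3602 + 22450)*((A*(-62) + 74) + 19645) = 37*(-18) - (-3602 + 22450)*((28*(-62) + 74) + 19645) = -666 - 18848*((-1736 + 74) + 19645) = -666 - 18848*(-1662 + 19645) = -666 - 18848*17983 = -666 - 1*338943584 = -666 - 338943584 = -338944250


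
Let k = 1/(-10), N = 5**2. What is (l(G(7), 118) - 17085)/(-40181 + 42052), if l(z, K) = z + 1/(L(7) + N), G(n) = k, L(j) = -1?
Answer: -2050207/224520 ≈ -9.1315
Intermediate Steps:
N = 25
k = -1/10 ≈ -0.10000
G(n) = -1/10
l(z, K) = 1/24 + z (l(z, K) = z + 1/(-1 + 25) = z + 1/24 = 1/24 + z)
(l(G(7), 118) - 17085)/(-40181 + 42052) = ((1/24 - 1/10) - 17085)/(-40181 + 42052) = (-7/120 - 17085)/1871 = -2050207/120*1/1871 = -2050207/224520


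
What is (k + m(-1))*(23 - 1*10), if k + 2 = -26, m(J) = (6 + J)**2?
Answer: -39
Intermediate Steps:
k = -28 (k = -2 - 26 = -28)
(k + m(-1))*(23 - 1*10) = (-28 + (6 - 1)**2)*(23 - 1*10) = (-28 + 5**2)*(23 - 10) = (-28 + 25)*13 = -3*13 = -39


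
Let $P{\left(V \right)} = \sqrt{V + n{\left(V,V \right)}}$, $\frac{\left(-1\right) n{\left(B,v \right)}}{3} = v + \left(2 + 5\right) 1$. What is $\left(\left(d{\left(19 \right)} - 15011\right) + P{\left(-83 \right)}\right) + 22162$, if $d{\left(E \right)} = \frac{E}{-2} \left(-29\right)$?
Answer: $\frac{14853}{2} + \sqrt{145} \approx 7438.5$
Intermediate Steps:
$n{\left(B,v \right)} = -21 - 3 v$ ($n{\left(B,v \right)} = - 3 \left(v + \left(2 + 5\right) 1\right) = - 3 \left(v + 7 \cdot 1\right) = - 3 \left(v + 7\right) = - 3 \left(7 + v\right) = -21 - 3 v$)
$P{\left(V \right)} = \sqrt{-21 - 2 V}$ ($P{\left(V \right)} = \sqrt{V - \left(21 + 3 V\right)} = \sqrt{-21 - 2 V}$)
$d{\left(E \right)} = \frac{29 E}{2}$ ($d{\left(E \right)} = E \left(- \frac{1}{2}\right) \left(-29\right) = - \frac{E}{2} \left(-29\right) = \frac{29 E}{2}$)
$\left(\left(d{\left(19 \right)} - 15011\right) + P{\left(-83 \right)}\right) + 22162 = \left(\left(\frac{29}{2} \cdot 19 - 15011\right) + \sqrt{-21 - -166}\right) + 22162 = \left(\left(\frac{551}{2} - 15011\right) + \sqrt{-21 + 166}\right) + 22162 = \left(- \frac{29471}{2} + \sqrt{145}\right) + 22162 = \frac{14853}{2} + \sqrt{145}$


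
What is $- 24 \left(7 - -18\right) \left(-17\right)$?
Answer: $10200$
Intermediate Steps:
$- 24 \left(7 - -18\right) \left(-17\right) = - 24 \left(7 + 18\right) \left(-17\right) = \left(-24\right) 25 \left(-17\right) = \left(-600\right) \left(-17\right) = 10200$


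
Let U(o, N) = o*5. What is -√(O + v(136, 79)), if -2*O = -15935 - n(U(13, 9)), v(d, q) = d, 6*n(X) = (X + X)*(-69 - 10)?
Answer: -√65229/3 ≈ -85.133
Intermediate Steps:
U(o, N) = 5*o
n(X) = -79*X/3 (n(X) = ((X + X)*(-69 - 10))/6 = ((2*X)*(-79))/6 = (-158*X)/6 = -79*X/3)
O = 21335/3 (O = -(-15935 - (-79)*5*13/3)/2 = -(-15935 - (-79)*65/3)/2 = -(-15935 - 1*(-5135/3))/2 = -(-15935 + 5135/3)/2 = -½*(-42670/3) = 21335/3 ≈ 7111.7)
-√(O + v(136, 79)) = -√(21335/3 + 136) = -√(21743/3) = -√65229/3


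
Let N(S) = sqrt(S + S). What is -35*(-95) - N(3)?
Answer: 3325 - sqrt(6) ≈ 3322.6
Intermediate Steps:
N(S) = sqrt(2)*sqrt(S) (N(S) = sqrt(2*S) = sqrt(2)*sqrt(S))
-35*(-95) - N(3) = -35*(-95) - sqrt(2)*sqrt(3) = 3325 - sqrt(6)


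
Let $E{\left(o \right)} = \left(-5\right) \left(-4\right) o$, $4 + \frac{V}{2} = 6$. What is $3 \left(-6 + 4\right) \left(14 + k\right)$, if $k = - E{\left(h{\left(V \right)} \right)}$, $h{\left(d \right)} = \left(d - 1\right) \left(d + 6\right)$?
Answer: $3516$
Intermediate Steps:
$V = 4$ ($V = -8 + 2 \cdot 6 = -8 + 12 = 4$)
$h{\left(d \right)} = \left(-1 + d\right) \left(6 + d\right)$
$E{\left(o \right)} = 20 o$
$k = -600$ ($k = - 20 \left(-6 + 4^{2} + 5 \cdot 4\right) = - 20 \left(-6 + 16 + 20\right) = - 20 \cdot 30 = \left(-1\right) 600 = -600$)
$3 \left(-6 + 4\right) \left(14 + k\right) = 3 \left(-6 + 4\right) \left(14 - 600\right) = 3 \left(-2\right) \left(-586\right) = \left(-6\right) \left(-586\right) = 3516$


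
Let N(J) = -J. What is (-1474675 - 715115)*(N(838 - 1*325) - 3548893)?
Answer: 7772453764740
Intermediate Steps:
(-1474675 - 715115)*(N(838 - 1*325) - 3548893) = (-1474675 - 715115)*(-(838 - 1*325) - 3548893) = -2189790*(-(838 - 325) - 3548893) = -2189790*(-1*513 - 3548893) = -2189790*(-513 - 3548893) = -2189790*(-3549406) = 7772453764740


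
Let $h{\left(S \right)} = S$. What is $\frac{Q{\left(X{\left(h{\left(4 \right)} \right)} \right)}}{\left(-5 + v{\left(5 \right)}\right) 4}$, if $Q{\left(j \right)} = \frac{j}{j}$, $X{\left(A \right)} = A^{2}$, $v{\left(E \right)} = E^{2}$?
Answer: $\frac{1}{80} \approx 0.0125$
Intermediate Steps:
$Q{\left(j \right)} = 1$
$\frac{Q{\left(X{\left(h{\left(4 \right)} \right)} \right)}}{\left(-5 + v{\left(5 \right)}\right) 4} = 1 \frac{1}{\left(-5 + 5^{2}\right) 4} = 1 \frac{1}{\left(-5 + 25\right) 4} = 1 \frac{1}{20 \cdot 4} = 1 \cdot \frac{1}{80} = \frac{1}{80}$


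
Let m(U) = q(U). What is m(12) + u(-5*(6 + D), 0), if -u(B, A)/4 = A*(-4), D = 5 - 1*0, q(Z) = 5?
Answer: 5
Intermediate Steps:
D = 5 (D = 5 + 0 = 5)
m(U) = 5
u(B, A) = 16*A (u(B, A) = -4*A*(-4) = -(-16)*A = 16*A)
m(12) + u(-5*(6 + D), 0) = 5 + 16*0 = 5 + 0 = 5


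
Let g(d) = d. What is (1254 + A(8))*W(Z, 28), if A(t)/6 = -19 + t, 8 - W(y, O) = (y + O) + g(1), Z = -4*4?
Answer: -5940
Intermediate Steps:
Z = -16
W(y, O) = 7 - O - y (W(y, O) = 8 - ((y + O) + 1) = 8 - ((O + y) + 1) = 8 - (1 + O + y) = 8 + (-1 - O - y) = 7 - O - y)
A(t) = -114 + 6*t (A(t) = 6*(-19 + t) = -114 + 6*t)
(1254 + A(8))*W(Z, 28) = (1254 + (-114 + 6*8))*(7 - 1*28 - 1*(-16)) = (1254 + (-114 + 48))*(7 - 28 + 16) = (1254 - 66)*(-5) = 1188*(-5) = -5940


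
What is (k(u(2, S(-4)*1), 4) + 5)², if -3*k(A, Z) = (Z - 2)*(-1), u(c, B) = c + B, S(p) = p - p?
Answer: 289/9 ≈ 32.111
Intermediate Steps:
S(p) = 0
u(c, B) = B + c
k(A, Z) = -⅔ + Z/3 (k(A, Z) = -(Z - 2)*(-1)/3 = -(-2 + Z)*(-1)/3 = -(2 - Z)/3 = -⅔ + Z/3)
(k(u(2, S(-4)*1), 4) + 5)² = ((-⅔ + (⅓)*4) + 5)² = ((-⅔ + 4/3) + 5)² = (⅔ + 5)² = (17/3)² = 289/9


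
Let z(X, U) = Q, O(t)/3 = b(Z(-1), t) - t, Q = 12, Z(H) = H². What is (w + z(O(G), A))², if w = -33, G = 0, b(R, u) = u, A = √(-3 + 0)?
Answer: 441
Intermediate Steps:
A = I*√3 (A = √(-3) = I*√3 ≈ 1.732*I)
O(t) = 0 (O(t) = 3*(t - t) = 3*0 = 0)
z(X, U) = 12
(w + z(O(G), A))² = (-33 + 12)² = (-21)² = 441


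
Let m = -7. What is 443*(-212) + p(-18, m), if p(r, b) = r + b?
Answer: -93941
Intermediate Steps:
p(r, b) = b + r
443*(-212) + p(-18, m) = 443*(-212) + (-7 - 18) = -93916 - 25 = -93941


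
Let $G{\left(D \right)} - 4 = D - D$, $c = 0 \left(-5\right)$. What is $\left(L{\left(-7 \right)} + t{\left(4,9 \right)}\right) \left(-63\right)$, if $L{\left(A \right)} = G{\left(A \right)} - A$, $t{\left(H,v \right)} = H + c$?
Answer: $-945$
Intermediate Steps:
$c = 0$
$G{\left(D \right)} = 4$ ($G{\left(D \right)} = 4 + \left(D - D\right) = 4 + 0 = 4$)
$t{\left(H,v \right)} = H$ ($t{\left(H,v \right)} = H + 0 = H$)
$L{\left(A \right)} = 4 - A$
$\left(L{\left(-7 \right)} + t{\left(4,9 \right)}\right) \left(-63\right) = \left(\left(4 - -7\right) + 4\right) \left(-63\right) = \left(\left(4 + 7\right) + 4\right) \left(-63\right) = \left(11 + 4\right) \left(-63\right) = 15 \left(-63\right) = -945$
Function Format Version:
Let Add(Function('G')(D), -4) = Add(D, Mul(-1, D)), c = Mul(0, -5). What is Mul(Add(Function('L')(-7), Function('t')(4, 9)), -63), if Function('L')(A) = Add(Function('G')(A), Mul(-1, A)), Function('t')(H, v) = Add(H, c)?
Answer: -945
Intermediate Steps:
c = 0
Function('G')(D) = 4 (Function('G')(D) = Add(4, Add(D, Mul(-1, D))) = Add(4, 0) = 4)
Function('t')(H, v) = H (Function('t')(H, v) = Add(H, 0) = H)
Function('L')(A) = Add(4, Mul(-1, A))
Mul(Add(Function('L')(-7), Function('t')(4, 9)), -63) = Mul(Add(Add(4, Mul(-1, -7)), 4), -63) = Mul(Add(Add(4, 7), 4), -63) = Mul(Add(11, 4), -63) = Mul(15, -63) = -945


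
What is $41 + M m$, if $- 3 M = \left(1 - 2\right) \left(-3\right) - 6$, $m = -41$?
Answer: $0$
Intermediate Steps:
$M = 1$ ($M = - \frac{\left(1 - 2\right) \left(-3\right) - 6}{3} = - \frac{\left(-1\right) \left(-3\right) - 6}{3} = - \frac{3 - 6}{3} = \left(- \frac{1}{3}\right) \left(-3\right) = 1$)
$41 + M m = 41 + 1 \left(-41\right) = 41 - 41 = 0$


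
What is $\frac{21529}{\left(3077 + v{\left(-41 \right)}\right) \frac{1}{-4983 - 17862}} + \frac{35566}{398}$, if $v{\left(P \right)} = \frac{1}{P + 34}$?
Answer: $- \frac{684736186711}{4286062} \approx -1.5976 \cdot 10^{5}$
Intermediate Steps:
$v{\left(P \right)} = \frac{1}{34 + P}$
$\frac{21529}{\left(3077 + v{\left(-41 \right)}\right) \frac{1}{-4983 - 17862}} + \frac{35566}{398} = \frac{21529}{\left(3077 + \frac{1}{34 - 41}\right) \frac{1}{-4983 - 17862}} + \frac{35566}{398} = \frac{21529}{\left(3077 + \frac{1}{-7}\right) \frac{1}{-22845}} + 35566 \cdot \frac{1}{398} = \frac{21529}{\left(3077 - \frac{1}{7}\right) \left(- \frac{1}{22845}\right)} + \frac{17783}{199} = \frac{21529}{\frac{21538}{7} \left(- \frac{1}{22845}\right)} + \frac{17783}{199} = \frac{21529}{- \frac{21538}{159915}} + \frac{17783}{199} = 21529 \left(- \frac{159915}{21538}\right) + \frac{17783}{199} = - \frac{3442810035}{21538} + \frac{17783}{199} = - \frac{684736186711}{4286062}$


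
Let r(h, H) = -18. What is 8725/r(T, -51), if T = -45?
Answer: -8725/18 ≈ -484.72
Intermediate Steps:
8725/r(T, -51) = 8725/(-18) = 8725*(-1/18) = -8725/18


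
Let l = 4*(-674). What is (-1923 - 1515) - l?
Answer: -742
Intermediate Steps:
l = -2696
(-1923 - 1515) - l = (-1923 - 1515) - 1*(-2696) = -3438 + 2696 = -742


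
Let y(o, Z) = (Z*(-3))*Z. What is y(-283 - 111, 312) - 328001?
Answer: -620033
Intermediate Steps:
y(o, Z) = -3*Z² (y(o, Z) = (-3*Z)*Z = -3*Z²)
y(-283 - 111, 312) - 328001 = -3*312² - 328001 = -3*97344 - 328001 = -292032 - 328001 = -620033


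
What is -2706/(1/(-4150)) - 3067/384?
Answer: 4312278533/384 ≈ 1.1230e+7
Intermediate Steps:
-2706/(1/(-4150)) - 3067/384 = -2706/(-1/4150) - 3067*1/384 = -2706*(-4150) - 3067/384 = 11229900 - 3067/384 = 4312278533/384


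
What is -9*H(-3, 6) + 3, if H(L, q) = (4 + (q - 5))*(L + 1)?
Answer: 93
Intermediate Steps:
H(L, q) = (1 + L)*(-1 + q) (H(L, q) = (4 + (-5 + q))*(1 + L) = (-1 + q)*(1 + L) = (1 + L)*(-1 + q))
-9*H(-3, 6) + 3 = -9*(-1 + 6 - 1*(-3) - 3*6) + 3 = -9*(-1 + 6 + 3 - 18) + 3 = -9*(-10) + 3 = 90 + 3 = 93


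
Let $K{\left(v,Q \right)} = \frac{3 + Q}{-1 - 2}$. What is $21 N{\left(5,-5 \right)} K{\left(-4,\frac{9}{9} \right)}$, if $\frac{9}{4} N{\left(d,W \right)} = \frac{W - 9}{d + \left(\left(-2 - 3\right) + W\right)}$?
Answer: $- \frac{1568}{45} \approx -34.844$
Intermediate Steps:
$K{\left(v,Q \right)} = -1 - \frac{Q}{3}$ ($K{\left(v,Q \right)} = \frac{3 + Q}{-3} = \left(3 + Q\right) \left(- \frac{1}{3}\right) = -1 - \frac{Q}{3}$)
$N{\left(d,W \right)} = \frac{4 \left(-9 + W\right)}{9 \left(-5 + W + d\right)}$ ($N{\left(d,W \right)} = \frac{4 \frac{W - 9}{d + \left(\left(-2 - 3\right) + W\right)}}{9} = \frac{4 \frac{-9 + W}{d + \left(-5 + W\right)}}{9} = \frac{4 \frac{-9 + W}{-5 + W + d}}{9} = \frac{4 \left(-9 + W\right)}{9 \left(-5 + W + d\right)}$)
$21 N{\left(5,-5 \right)} K{\left(-4,\frac{9}{9} \right)} = 21 \frac{-4 + \frac{4}{9} \left(-5\right)}{-5 - 5 + 5} \left(-1 - \frac{9 \cdot \frac{1}{9}}{3}\right) = 21 \frac{-4 - \frac{20}{9}}{-5} \left(-1 - \frac{9 \cdot \frac{1}{9}}{3}\right) = 21 \left(\left(- \frac{1}{5}\right) \left(- \frac{56}{9}\right)\right) \left(-1 - \frac{1}{3}\right) = 21 \cdot \frac{56}{45} \left(-1 - \frac{1}{3}\right) = \frac{392}{15} \left(- \frac{4}{3}\right) = - \frac{1568}{45}$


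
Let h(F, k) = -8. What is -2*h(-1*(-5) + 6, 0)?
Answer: 16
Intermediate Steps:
-2*h(-1*(-5) + 6, 0) = -2*(-8) = 16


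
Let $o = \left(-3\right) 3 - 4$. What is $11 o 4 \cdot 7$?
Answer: $-4004$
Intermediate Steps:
$o = -13$ ($o = -9 - 4 = -13$)
$11 o 4 \cdot 7 = 11 \left(\left(-13\right) 4\right) 7 = 11 \left(-52\right) 7 = \left(-572\right) 7 = -4004$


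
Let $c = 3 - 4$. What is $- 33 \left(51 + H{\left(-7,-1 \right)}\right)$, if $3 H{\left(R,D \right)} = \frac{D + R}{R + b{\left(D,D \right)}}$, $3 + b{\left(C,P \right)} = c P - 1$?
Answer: $- \frac{8459}{5} \approx -1691.8$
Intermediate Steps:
$c = -1$
$b{\left(C,P \right)} = -4 - P$ ($b{\left(C,P \right)} = -3 - \left(1 + P\right) = -4 - P$)
$H{\left(R,D \right)} = \frac{D + R}{3 \left(-4 + R - D\right)}$ ($H{\left(R,D \right)} = \frac{\left(D + R\right) \frac{1}{R - \left(4 + D\right)}}{3} = \frac{\left(D + R\right) \frac{1}{-4 + R - D}}{3} = \frac{\frac{1}{-4 + R - D} \left(D + R\right)}{3} = \frac{D + R}{3 \left(-4 + R - D\right)}$)
$- 33 \left(51 + H{\left(-7,-1 \right)}\right) = - 33 \left(51 + \frac{-1 - 7}{3 \left(-4 - 7 - -1\right)}\right) = - 33 \left(51 + \frac{1}{3} \frac{1}{-4 - 7 + 1} \left(-8\right)\right) = - 33 \left(51 + \frac{1}{3} \frac{1}{-10} \left(-8\right)\right) = - 33 \left(51 + \frac{1}{3} \left(- \frac{1}{10}\right) \left(-8\right)\right) = - 33 \left(51 + \frac{4}{15}\right) = \left(-33\right) \frac{769}{15} = - \frac{8459}{5}$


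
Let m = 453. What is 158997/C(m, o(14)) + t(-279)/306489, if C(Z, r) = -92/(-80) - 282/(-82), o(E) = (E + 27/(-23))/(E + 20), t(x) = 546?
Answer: 13319761303886/384439369 ≈ 34647.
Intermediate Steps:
o(E) = (-27/23 + E)/(20 + E) (o(E) = (E + 27*(-1/23))/(20 + E) = (E - 27/23)/(20 + E) = (-27/23 + E)/(20 + E))
C(Z, r) = 3763/820 (C(Z, r) = -92*(-1/80) - 282*(-1/82) = 23/20 + 141/41 = 3763/820)
158997/C(m, o(14)) + t(-279)/306489 = 158997/(3763/820) + 546/306489 = 158997*(820/3763) + 546*(1/306489) = 130377540/3763 + 182/102163 = 13319761303886/384439369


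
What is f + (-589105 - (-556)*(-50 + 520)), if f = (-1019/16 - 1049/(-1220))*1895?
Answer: -436119181/976 ≈ -4.4684e+5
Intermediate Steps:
f = -116201021/976 (f = (-1019*1/16 - 1049*(-1/1220))*1895 = (-1019/16 + 1049/1220)*1895 = -306599/4880*1895 = -116201021/976 ≈ -1.1906e+5)
f + (-589105 - (-556)*(-50 + 520)) = -116201021/976 + (-589105 - (-556)*(-50 + 520)) = -116201021/976 + (-589105 - (-556)*470) = -116201021/976 + (-589105 - 1*(-261320)) = -116201021/976 + (-589105 + 261320) = -116201021/976 - 327785 = -436119181/976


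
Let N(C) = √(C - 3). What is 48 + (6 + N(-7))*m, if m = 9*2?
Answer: 156 + 18*I*√10 ≈ 156.0 + 56.921*I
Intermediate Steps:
m = 18
N(C) = √(-3 + C)
48 + (6 + N(-7))*m = 48 + (6 + √(-3 - 7))*18 = 48 + (6 + √(-10))*18 = 48 + (6 + I*√10)*18 = 48 + (108 + 18*I*√10) = 156 + 18*I*√10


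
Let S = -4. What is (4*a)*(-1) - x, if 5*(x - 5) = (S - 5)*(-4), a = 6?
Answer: -181/5 ≈ -36.200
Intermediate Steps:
x = 61/5 (x = 5 + ((-4 - 5)*(-4))/5 = 5 + (-9*(-4))/5 = 5 + (⅕)*36 = 5 + 36/5 = 61/5 ≈ 12.200)
(4*a)*(-1) - x = (4*6)*(-1) - 1*61/5 = 24*(-1) - 61/5 = -24 - 61/5 = -181/5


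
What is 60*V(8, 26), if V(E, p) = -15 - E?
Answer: -1380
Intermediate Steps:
60*V(8, 26) = 60*(-15 - 1*8) = 60*(-15 - 8) = 60*(-23) = -1380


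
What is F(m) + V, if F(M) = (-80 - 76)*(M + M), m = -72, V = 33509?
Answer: 55973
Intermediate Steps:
F(M) = -312*M
F(m) + V = -312*(-72) + 33509 = 22464 + 33509 = 55973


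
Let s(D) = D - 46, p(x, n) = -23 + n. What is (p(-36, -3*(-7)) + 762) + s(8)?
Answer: 722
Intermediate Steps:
s(D) = -46 + D
(p(-36, -3*(-7)) + 762) + s(8) = ((-23 - 3*(-7)) + 762) + (-46 + 8) = ((-23 + 21) + 762) - 38 = (-2 + 762) - 38 = 760 - 38 = 722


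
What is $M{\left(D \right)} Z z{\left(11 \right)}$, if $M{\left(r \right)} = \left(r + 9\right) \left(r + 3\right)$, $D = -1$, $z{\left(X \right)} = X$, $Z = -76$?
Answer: $-13376$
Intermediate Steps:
$M{\left(r \right)} = \left(3 + r\right) \left(9 + r\right)$ ($M{\left(r \right)} = \left(9 + r\right) \left(3 + r\right) = \left(3 + r\right) \left(9 + r\right)$)
$M{\left(D \right)} Z z{\left(11 \right)} = \left(27 + \left(-1\right)^{2} + 12 \left(-1\right)\right) \left(-76\right) 11 = \left(27 + 1 - 12\right) \left(-76\right) 11 = 16 \left(-76\right) 11 = \left(-1216\right) 11 = -13376$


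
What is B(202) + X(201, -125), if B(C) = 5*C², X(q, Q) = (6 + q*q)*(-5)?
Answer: 1985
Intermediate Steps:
X(q, Q) = -30 - 5*q² (X(q, Q) = (6 + q²)*(-5) = -30 - 5*q²)
B(202) + X(201, -125) = 5*202² + (-30 - 5*201²) = 5*40804 + (-30 - 5*40401) = 204020 + (-30 - 202005) = 204020 - 202035 = 1985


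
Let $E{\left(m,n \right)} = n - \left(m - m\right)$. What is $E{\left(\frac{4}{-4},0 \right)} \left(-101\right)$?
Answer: $0$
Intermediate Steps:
$E{\left(m,n \right)} = n$ ($E{\left(m,n \right)} = n - 0 = n + 0 = n$)
$E{\left(\frac{4}{-4},0 \right)} \left(-101\right) = 0 \left(-101\right) = 0$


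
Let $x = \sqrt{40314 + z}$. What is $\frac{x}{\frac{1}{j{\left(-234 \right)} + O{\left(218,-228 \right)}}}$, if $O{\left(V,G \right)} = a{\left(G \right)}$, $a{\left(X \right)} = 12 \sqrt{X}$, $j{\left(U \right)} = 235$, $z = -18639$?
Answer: $19975 \sqrt{3} + 6120 i \sqrt{19} \approx 34598.0 + 26676.0 i$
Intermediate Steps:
$O{\left(V,G \right)} = 12 \sqrt{G}$
$x = 85 \sqrt{3}$ ($x = \sqrt{40314 - 18639} = \sqrt{21675} = 85 \sqrt{3} \approx 147.22$)
$\frac{x}{\frac{1}{j{\left(-234 \right)} + O{\left(218,-228 \right)}}} = \frac{85 \sqrt{3}}{\frac{1}{235 + 12 \sqrt{-228}}} = \frac{85 \sqrt{3}}{\frac{1}{235 + 12 \cdot 2 i \sqrt{57}}} = \frac{85 \sqrt{3}}{\frac{1}{235 + 24 i \sqrt{57}}} = 85 \sqrt{3} \left(235 + 24 i \sqrt{57}\right)$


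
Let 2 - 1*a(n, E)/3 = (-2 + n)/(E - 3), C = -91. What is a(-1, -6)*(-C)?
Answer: 455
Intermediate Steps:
a(n, E) = 6 - 3*(-2 + n)/(-3 + E) (a(n, E) = 6 - 3*(-2 + n)/(E - 3) = 6 - 3*(-2 + n)/(-3 + E))
a(-1, -6)*(-C) = (3*(-4 - 1*(-1) + 2*(-6))/(-3 - 6))*(-1*(-91)) = (3*(-4 + 1 - 12)/(-9))*91 = (3*(-⅑)*(-15))*91 = 5*91 = 455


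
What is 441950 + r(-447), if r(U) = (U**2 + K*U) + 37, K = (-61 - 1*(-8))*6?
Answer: 783942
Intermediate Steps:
K = -318 (K = (-61 + 8)*6 = -53*6 = -318)
r(U) = 37 + U**2 - 318*U (r(U) = (U**2 - 318*U) + 37 = 37 + U**2 - 318*U)
441950 + r(-447) = 441950 + (37 + (-447)**2 - 318*(-447)) = 441950 + (37 + 199809 + 142146) = 441950 + 341992 = 783942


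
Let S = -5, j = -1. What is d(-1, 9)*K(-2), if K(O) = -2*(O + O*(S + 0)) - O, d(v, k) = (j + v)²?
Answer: -56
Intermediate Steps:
d(v, k) = (-1 + v)²
K(O) = 7*O (K(O) = -2*(O + O*(-5 + 0)) - O = -2*(O + O*(-5)) - O = -2*(O - 5*O) - O = -(-8)*O - O = 8*O - O = 7*O)
d(-1, 9)*K(-2) = (-1 - 1)²*(7*(-2)) = (-2)²*(-14) = 4*(-14) = -56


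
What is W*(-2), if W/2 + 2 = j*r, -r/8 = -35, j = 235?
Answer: -263192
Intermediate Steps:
r = 280 (r = -8*(-35) = 280)
W = 131596 (W = -4 + 2*(235*280) = -4 + 2*65800 = -4 + 131600 = 131596)
W*(-2) = 131596*(-2) = -263192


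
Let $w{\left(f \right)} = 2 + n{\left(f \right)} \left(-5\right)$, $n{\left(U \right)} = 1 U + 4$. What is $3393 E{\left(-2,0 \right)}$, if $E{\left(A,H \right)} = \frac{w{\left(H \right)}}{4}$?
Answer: $- \frac{30537}{2} \approx -15269.0$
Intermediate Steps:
$n{\left(U \right)} = 4 + U$ ($n{\left(U \right)} = U + 4 = 4 + U$)
$w{\left(f \right)} = -18 - 5 f$ ($w{\left(f \right)} = 2 + \left(4 + f\right) \left(-5\right) = 2 - \left(20 + 5 f\right) = -18 - 5 f$)
$E{\left(A,H \right)} = - \frac{9}{2} - \frac{5 H}{4}$ ($E{\left(A,H \right)} = \frac{-18 - 5 H}{4} = \left(-18 - 5 H\right) \frac{1}{4} = - \frac{9}{2} - \frac{5 H}{4}$)
$3393 E{\left(-2,0 \right)} = 3393 \left(- \frac{9}{2} - 0\right) = 3393 \left(- \frac{9}{2} + 0\right) = 3393 \left(- \frac{9}{2}\right) = - \frac{30537}{2}$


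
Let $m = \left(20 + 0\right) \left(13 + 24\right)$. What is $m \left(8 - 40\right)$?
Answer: $-23680$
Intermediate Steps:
$m = 740$ ($m = 20 \cdot 37 = 740$)
$m \left(8 - 40\right) = 740 \left(8 - 40\right) = 740 \left(-32\right) = -23680$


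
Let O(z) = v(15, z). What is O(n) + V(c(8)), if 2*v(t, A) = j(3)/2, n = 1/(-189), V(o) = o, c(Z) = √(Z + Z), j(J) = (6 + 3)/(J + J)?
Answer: 35/8 ≈ 4.3750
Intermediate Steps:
j(J) = 9/(2*J) (j(J) = 9/((2*J)) = 9*(1/(2*J)) = 9/(2*J))
c(Z) = √2*√Z (c(Z) = √(2*Z) = √2*√Z)
n = -1/189 ≈ -0.0052910
v(t, A) = 3/8 (v(t, A) = (((9/2)/3)/2)/2 = (((9/2)*(⅓))*(½))/2 = ((3/2)*(½))/2 = (½)*(¾) = 3/8)
O(z) = 3/8
O(n) + V(c(8)) = 3/8 + √2*√8 = 3/8 + √2*(2*√2) = 3/8 + 4 = 35/8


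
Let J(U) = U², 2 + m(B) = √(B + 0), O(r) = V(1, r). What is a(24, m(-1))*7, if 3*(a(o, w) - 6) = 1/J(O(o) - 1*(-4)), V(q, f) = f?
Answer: 14113/336 ≈ 42.003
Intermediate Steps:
O(r) = r
m(B) = -2 + √B (m(B) = -2 + √(B + 0) = -2 + √B)
a(o, w) = 6 + 1/(3*(4 + o)²) (a(o, w) = 6 + 1/(3*((o - 1*(-4))²)) = 6 + 1/(3*((o + 4)²)) = 6 + 1/(3*((4 + o)²)) = 6 + 1/(3*(4 + o)²))
a(24, m(-1))*7 = (6 + 1/(3*(4 + 24)²))*7 = (6 + (⅓)/28²)*7 = (6 + (⅓)*(1/784))*7 = (6 + 1/2352)*7 = (14113/2352)*7 = 14113/336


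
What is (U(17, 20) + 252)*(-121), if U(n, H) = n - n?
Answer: -30492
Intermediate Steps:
U(n, H) = 0
(U(17, 20) + 252)*(-121) = (0 + 252)*(-121) = 252*(-121) = -30492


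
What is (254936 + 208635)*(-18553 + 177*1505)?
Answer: 114887728072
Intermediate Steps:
(254936 + 208635)*(-18553 + 177*1505) = 463571*(-18553 + 266385) = 463571*247832 = 114887728072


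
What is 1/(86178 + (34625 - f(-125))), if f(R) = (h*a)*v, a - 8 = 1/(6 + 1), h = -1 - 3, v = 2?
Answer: 7/846077 ≈ 8.2735e-6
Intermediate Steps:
h = -4
a = 57/7 (a = 8 + 1/(6 + 1) = 8 + 1/7 = 8 + ⅐ = 57/7 ≈ 8.1429)
f(R) = -456/7 (f(R) = -4*57/7*2 = -228/7*2 = -456/7)
1/(86178 + (34625 - f(-125))) = 1/(86178 + (34625 - 1*(-456/7))) = 1/(86178 + (34625 + 456/7)) = 1/(86178 + 242831/7) = 1/(846077/7) = 7/846077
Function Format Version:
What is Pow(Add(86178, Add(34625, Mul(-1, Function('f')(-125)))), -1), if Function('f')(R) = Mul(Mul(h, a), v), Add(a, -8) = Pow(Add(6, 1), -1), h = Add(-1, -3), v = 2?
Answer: Rational(7, 846077) ≈ 8.2735e-6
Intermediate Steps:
h = -4
a = Rational(57, 7) (a = Add(8, Pow(Add(6, 1), -1)) = Add(8, Pow(7, -1)) = Add(8, Rational(1, 7)) = Rational(57, 7) ≈ 8.1429)
Function('f')(R) = Rational(-456, 7) (Function('f')(R) = Mul(Mul(-4, Rational(57, 7)), 2) = Mul(Rational(-228, 7), 2) = Rational(-456, 7))
Pow(Add(86178, Add(34625, Mul(-1, Function('f')(-125)))), -1) = Pow(Add(86178, Add(34625, Mul(-1, Rational(-456, 7)))), -1) = Pow(Add(86178, Add(34625, Rational(456, 7))), -1) = Pow(Add(86178, Rational(242831, 7)), -1) = Pow(Rational(846077, 7), -1) = Rational(7, 846077)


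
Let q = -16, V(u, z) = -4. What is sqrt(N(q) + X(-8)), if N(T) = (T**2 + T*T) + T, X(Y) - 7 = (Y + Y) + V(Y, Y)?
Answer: sqrt(483) ≈ 21.977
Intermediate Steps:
X(Y) = 3 + 2*Y (X(Y) = 7 + ((Y + Y) - 4) = 7 + (2*Y - 4) = 7 + (-4 + 2*Y) = 3 + 2*Y)
N(T) = T + 2*T**2 (N(T) = (T**2 + T**2) + T = 2*T**2 + T = T + 2*T**2)
sqrt(N(q) + X(-8)) = sqrt(-16*(1 + 2*(-16)) + (3 + 2*(-8))) = sqrt(-16*(1 - 32) + (3 - 16)) = sqrt(-16*(-31) - 13) = sqrt(496 - 13) = sqrt(483)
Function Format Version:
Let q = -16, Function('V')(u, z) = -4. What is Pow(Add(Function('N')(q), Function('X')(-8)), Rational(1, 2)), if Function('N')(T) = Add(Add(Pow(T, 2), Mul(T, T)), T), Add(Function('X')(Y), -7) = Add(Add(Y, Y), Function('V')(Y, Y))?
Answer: Pow(483, Rational(1, 2)) ≈ 21.977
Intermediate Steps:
Function('X')(Y) = Add(3, Mul(2, Y)) (Function('X')(Y) = Add(7, Add(Add(Y, Y), -4)) = Add(7, Add(Mul(2, Y), -4)) = Add(7, Add(-4, Mul(2, Y))) = Add(3, Mul(2, Y)))
Function('N')(T) = Add(T, Mul(2, Pow(T, 2))) (Function('N')(T) = Add(Add(Pow(T, 2), Pow(T, 2)), T) = Add(Mul(2, Pow(T, 2)), T) = Add(T, Mul(2, Pow(T, 2))))
Pow(Add(Function('N')(q), Function('X')(-8)), Rational(1, 2)) = Pow(Add(Mul(-16, Add(1, Mul(2, -16))), Add(3, Mul(2, -8))), Rational(1, 2)) = Pow(Add(Mul(-16, Add(1, -32)), Add(3, -16)), Rational(1, 2)) = Pow(Add(Mul(-16, -31), -13), Rational(1, 2)) = Pow(Add(496, -13), Rational(1, 2)) = Pow(483, Rational(1, 2))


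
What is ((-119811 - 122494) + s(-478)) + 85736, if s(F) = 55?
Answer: -156514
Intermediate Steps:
((-119811 - 122494) + s(-478)) + 85736 = ((-119811 - 122494) + 55) + 85736 = (-242305 + 55) + 85736 = -242250 + 85736 = -156514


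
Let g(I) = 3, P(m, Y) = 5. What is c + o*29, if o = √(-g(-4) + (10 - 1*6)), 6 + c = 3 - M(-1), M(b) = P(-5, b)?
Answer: 21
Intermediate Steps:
M(b) = 5
c = -8 (c = -6 + (3 - 1*5) = -6 + (3 - 5) = -6 - 2 = -8)
o = 1 (o = √(-1*3 + (10 - 1*6)) = √(-3 + (10 - 6)) = √(-3 + 4) = √1 = 1)
c + o*29 = -8 + 1*29 = -8 + 29 = 21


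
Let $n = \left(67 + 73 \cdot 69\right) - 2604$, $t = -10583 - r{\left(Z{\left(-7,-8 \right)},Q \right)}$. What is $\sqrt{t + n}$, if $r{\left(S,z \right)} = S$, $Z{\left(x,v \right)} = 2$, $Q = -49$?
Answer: $7 i \sqrt{165} \approx 89.917 i$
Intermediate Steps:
$t = -10585$ ($t = -10583 - 2 = -10585$)
$n = 2500$ ($n = \left(67 + 5037\right) - 2604 = 5104 - 2604 = 2500$)
$\sqrt{t + n} = \sqrt{-10585 + 2500} = \sqrt{-8085} = 7 i \sqrt{165}$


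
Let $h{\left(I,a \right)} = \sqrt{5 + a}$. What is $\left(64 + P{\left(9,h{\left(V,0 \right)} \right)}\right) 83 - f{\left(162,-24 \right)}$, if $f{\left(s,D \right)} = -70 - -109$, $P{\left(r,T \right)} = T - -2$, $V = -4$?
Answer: $5439 + 83 \sqrt{5} \approx 5624.6$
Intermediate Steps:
$P{\left(r,T \right)} = 2 + T$ ($P{\left(r,T \right)} = T + 2 = 2 + T$)
$f{\left(s,D \right)} = 39$ ($f{\left(s,D \right)} = -70 + 109 = 39$)
$\left(64 + P{\left(9,h{\left(V,0 \right)} \right)}\right) 83 - f{\left(162,-24 \right)} = \left(64 + \left(2 + \sqrt{5 + 0}\right)\right) 83 - 39 = \left(64 + \left(2 + \sqrt{5}\right)\right) 83 - 39 = \left(66 + \sqrt{5}\right) 83 - 39 = \left(5478 + 83 \sqrt{5}\right) - 39 = 5439 + 83 \sqrt{5}$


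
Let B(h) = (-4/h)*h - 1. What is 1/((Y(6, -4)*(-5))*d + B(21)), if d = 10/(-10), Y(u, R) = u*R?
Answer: -1/125 ≈ -0.0080000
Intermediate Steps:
B(h) = -5 (B(h) = -4 - 1 = -5)
Y(u, R) = R*u
d = -1 (d = 10*(-⅒) = -1)
1/((Y(6, -4)*(-5))*d + B(21)) = 1/((-4*6*(-5))*(-1) - 5) = 1/(-24*(-5)*(-1) - 5) = 1/(120*(-1) - 5) = 1/(-120 - 5) = 1/(-125) = -1/125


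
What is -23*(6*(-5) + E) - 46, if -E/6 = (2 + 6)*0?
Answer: 644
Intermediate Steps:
E = 0 (E = -6*(2 + 6)*0 = -48*0 = -6*0 = 0)
-23*(6*(-5) + E) - 46 = -23*(6*(-5) + 0) - 46 = -23*(-30 + 0) - 46 = -23*(-30) - 46 = 690 - 46 = 644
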